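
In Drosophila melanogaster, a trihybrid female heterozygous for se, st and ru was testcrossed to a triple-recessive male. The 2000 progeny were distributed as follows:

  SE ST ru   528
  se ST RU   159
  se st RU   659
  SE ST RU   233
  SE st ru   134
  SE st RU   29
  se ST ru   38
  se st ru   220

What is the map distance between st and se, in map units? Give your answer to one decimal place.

18.0 map units

The two most frequent reciprocal classes, SE ST ru and se st RU, are the parental types, so the F1 was SE ST ru / se st RU.
The two rarest classes, se ST ru and SE st RU, are the double crossovers. Comparing them with the parentals, only the se allele has switched, so se is the middle locus and the order is st – se – ru.
Crossovers in the st–se interval produce the single-crossover classes SE st ru and se ST RU (134 + 159 = 293) plus the double crossovers (67).
RF(st–se) = (293 + 67) / 2000 = 360/2000 = 0.1800 → 18.0 map units.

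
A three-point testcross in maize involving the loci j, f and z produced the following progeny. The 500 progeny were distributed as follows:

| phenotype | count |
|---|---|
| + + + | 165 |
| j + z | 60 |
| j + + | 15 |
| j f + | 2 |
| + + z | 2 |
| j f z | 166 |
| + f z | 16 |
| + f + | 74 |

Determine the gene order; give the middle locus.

The two most frequent reciprocal classes, j f z and + + +, are the parental types, so the F1 was j f z / + + +.
The two rarest classes, j f + and + + z, are the double crossovers. Comparing them with the parentals, only the z allele has switched, so z is the middle locus and the order is f – z – j.

z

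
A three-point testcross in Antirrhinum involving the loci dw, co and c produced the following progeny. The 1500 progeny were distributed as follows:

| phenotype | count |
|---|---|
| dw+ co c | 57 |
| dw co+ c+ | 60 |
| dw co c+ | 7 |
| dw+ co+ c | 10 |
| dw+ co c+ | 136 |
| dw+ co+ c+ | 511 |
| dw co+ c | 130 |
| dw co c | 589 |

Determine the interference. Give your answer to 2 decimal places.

The two most frequent reciprocal classes, dw+ co+ c+ and dw co c, are the parental types, so the F1 was dw+ co+ c+ / dw co c.
The two rarest classes, dw+ co+ c and dw co c+, are the double crossovers. Comparing them with the parentals, only the c allele has switched, so c is the middle locus and the order is dw – c – co.
dw–c: (117 + 17)/1500 = 0.0893; c–co: (266 + 17)/1500 = 0.1887.
Expected DCO frequency = 0.0893 × 0.1887 ≈ 0.01685; observed = 17/1500 ≈ 0.01133.
Coefficient of coincidence = 0.01133/0.01685 ≈ 0.67; interference = 1 − 0.67 = 0.33.

0.33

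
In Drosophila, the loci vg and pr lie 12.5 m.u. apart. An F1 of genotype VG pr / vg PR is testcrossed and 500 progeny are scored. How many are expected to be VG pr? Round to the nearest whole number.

219

A map distance of 12.5 m.u. corresponds to a recombination frequency of 0.125.
The F1 is VG pr / vg PR, so VG pr is a parental gamete class with expected frequency (1 − r)/2 = 0.875/2 = 0.4375.
Expected number = 0.4375 × 500 = 218.75 ≈ 219.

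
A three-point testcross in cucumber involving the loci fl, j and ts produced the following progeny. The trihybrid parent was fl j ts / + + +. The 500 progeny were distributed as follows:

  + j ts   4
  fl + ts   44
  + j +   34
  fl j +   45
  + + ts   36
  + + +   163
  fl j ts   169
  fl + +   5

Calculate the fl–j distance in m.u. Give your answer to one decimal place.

The two rarest classes, + j ts and fl + +, are the double crossovers. Comparing them with the parentals, only the fl allele has switched, so fl is the middle locus and the order is j – fl – ts.
Crossovers in the j–fl interval produce the single-crossover classes fl + ts and + j + (44 + 34 = 78) plus the double crossovers (9).
RF(j–fl) = (78 + 9) / 500 = 87/500 = 0.1740 → 17.4 m.u.

17.4 m.u.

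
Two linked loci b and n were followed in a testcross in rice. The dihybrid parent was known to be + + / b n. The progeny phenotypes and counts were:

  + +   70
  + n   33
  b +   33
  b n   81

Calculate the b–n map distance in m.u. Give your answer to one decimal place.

The recombinant classes are + n and b +: 33 + 33 = 66.
Recombination frequency = 66/217 = 0.3041 ≈ 30.4%, i.e. 30.4 m.u.

30.4 m.u.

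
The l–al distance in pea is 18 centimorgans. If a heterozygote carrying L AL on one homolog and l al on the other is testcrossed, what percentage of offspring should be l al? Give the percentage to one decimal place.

A map distance of 18 centimorgans corresponds to a recombination frequency of 0.180.
The F1 is L AL / l al, so l al is a parental gamete class with expected frequency (1 − r)/2 = 0.820/2 = 0.4100.
That is 0.4100 = 41.0% of the progeny.

41.0%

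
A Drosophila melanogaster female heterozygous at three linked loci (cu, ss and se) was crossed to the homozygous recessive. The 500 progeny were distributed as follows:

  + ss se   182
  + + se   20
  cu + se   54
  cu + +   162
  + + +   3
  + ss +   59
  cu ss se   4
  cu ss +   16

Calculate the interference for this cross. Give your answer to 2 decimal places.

0.32

The two most frequent reciprocal classes, cu + + and + ss se, are the parental types, so the F1 was cu + + / + ss se.
The two rarest classes, + + + and cu ss se, are the double crossovers. Comparing them with the parentals, only the cu allele has switched, so cu is the middle locus and the order is se – cu – ss.
se–cu: (113 + 7)/500 = 0.2400; cu–ss: (36 + 7)/500 = 0.0860.
Expected DCO frequency = 0.2400 × 0.0860 ≈ 0.02064; observed = 7/500 ≈ 0.01400.
Coefficient of coincidence = 0.01400/0.02064 ≈ 0.68; interference = 1 − 0.68 = 0.32.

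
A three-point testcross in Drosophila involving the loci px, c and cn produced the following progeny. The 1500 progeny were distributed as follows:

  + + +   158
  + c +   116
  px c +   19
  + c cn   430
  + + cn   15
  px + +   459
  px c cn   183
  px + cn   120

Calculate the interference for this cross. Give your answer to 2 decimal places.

0.50

The two most frequent reciprocal classes, + c cn and px + +, are the parental types, so the F1 was + c cn / px + +.
The two rarest classes, + + cn and px c +, are the double crossovers. Comparing them with the parentals, only the c allele has switched, so c is the middle locus and the order is cn – c – px.
cn–c: (236 + 34)/1500 = 0.1800; c–px: (341 + 34)/1500 = 0.2500.
Expected DCO frequency = 0.1800 × 0.2500 ≈ 0.04500; observed = 34/1500 ≈ 0.02267.
Coefficient of coincidence = 0.02267/0.04500 ≈ 0.50; interference = 1 − 0.50 = 0.50.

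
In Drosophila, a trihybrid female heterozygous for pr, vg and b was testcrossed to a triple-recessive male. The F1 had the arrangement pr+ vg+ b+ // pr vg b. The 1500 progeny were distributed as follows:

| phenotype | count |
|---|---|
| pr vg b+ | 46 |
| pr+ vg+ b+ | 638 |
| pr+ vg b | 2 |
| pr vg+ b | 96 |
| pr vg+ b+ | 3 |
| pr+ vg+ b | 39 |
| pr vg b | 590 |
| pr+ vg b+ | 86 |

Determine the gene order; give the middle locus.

The two rarest classes, pr vg+ b+ and pr+ vg b, are the double crossovers. Comparing them with the parentals, only the pr allele has switched, so pr is the middle locus and the order is vg – pr – b.

pr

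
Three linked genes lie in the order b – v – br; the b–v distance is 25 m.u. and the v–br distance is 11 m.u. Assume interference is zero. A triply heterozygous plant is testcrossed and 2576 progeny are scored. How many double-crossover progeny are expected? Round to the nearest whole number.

71

Map distances give recombination frequencies of 0.250 and 0.110 for the two intervals.
With no interference, expected double-crossover frequency = 0.250 × 0.110 = 0.02750.
Expected number = 0.02750 × 2576 = 70.84 ≈ 71.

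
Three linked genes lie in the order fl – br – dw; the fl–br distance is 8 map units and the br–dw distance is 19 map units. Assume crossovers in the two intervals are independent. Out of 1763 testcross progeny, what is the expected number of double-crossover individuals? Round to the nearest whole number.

Map distances give recombination frequencies of 0.080 and 0.190 for the two intervals.
With no interference, expected double-crossover frequency = 0.080 × 0.190 = 0.01520.
Expected number = 0.01520 × 1763 = 26.80 ≈ 27.

27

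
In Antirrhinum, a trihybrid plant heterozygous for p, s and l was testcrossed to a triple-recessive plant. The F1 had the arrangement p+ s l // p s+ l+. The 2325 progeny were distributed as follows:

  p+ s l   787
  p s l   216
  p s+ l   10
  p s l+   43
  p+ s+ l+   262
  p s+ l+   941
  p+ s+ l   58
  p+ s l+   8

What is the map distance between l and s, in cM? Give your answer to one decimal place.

The two rarest classes, p+ s l+ and p s+ l, are the double crossovers. Comparing them with the parentals, only the l allele has switched, so l is the middle locus and the order is p – l – s.
Crossovers in the l–s interval produce the single-crossover classes p+ s+ l and p s l+ (58 + 43 = 101) plus the double crossovers (18).
RF(l–s) = (101 + 18) / 2325 = 119/2325 = 0.0512 → 5.1 cM.

5.1 cM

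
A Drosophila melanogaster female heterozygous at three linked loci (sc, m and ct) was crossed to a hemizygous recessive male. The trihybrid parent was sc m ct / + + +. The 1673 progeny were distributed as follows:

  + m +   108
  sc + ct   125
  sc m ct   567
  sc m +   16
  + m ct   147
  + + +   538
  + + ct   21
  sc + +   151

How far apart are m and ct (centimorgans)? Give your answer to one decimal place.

The two rarest classes, sc m + and + + ct, are the double crossovers. Comparing them with the parentals, only the ct allele has switched, so ct is the middle locus and the order is sc – ct – m.
Crossovers in the ct–m interval produce the single-crossover classes sc + ct and + m + (125 + 108 = 233) plus the double crossovers (37).
RF(ct–m) = (233 + 37) / 1673 = 270/1673 = 0.1614 → 16.1 centimorgans.

16.1 centimorgans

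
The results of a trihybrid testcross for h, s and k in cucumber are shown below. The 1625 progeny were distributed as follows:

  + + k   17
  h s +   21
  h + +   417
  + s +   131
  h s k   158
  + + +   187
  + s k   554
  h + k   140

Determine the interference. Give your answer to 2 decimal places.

The two most frequent reciprocal classes, + s k and h + +, are the parental types, so the F1 was + s k / h + +.
The two rarest classes, + + k and h s +, are the double crossovers. Comparing them with the parentals, only the s allele has switched, so s is the middle locus and the order is k – s – h.
k–s: (271 + 38)/1625 = 0.1902; s–h: (345 + 38)/1625 = 0.2357.
Expected DCO frequency = 0.1902 × 0.2357 ≈ 0.04483; observed = 38/1625 ≈ 0.02338.
Coefficient of coincidence = 0.02338/0.04483 ≈ 0.52; interference = 1 − 0.52 = 0.48.

0.48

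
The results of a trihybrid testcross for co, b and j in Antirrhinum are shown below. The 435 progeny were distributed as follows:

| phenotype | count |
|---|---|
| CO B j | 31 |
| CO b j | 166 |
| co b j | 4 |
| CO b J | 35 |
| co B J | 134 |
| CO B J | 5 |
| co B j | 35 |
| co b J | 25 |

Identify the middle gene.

The two most frequent reciprocal classes, co B J and CO b j, are the parental types, so the F1 was co B J / CO b j.
The two rarest classes, CO B J and co b j, are the double crossovers. Comparing them with the parentals, only the co allele has switched, so co is the middle locus and the order is b – co – j.

co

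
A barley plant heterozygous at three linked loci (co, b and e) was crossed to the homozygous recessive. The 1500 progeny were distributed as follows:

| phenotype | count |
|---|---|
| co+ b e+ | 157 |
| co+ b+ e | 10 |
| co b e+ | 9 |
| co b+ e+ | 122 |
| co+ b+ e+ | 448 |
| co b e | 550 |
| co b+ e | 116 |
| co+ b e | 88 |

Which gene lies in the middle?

The two most frequent reciprocal classes, co b e and co+ b+ e+, are the parental types, so the F1 was co b e / co+ b+ e+.
The two rarest classes, co b e+ and co+ b+ e, are the double crossovers. Comparing them with the parentals, only the e allele has switched, so e is the middle locus and the order is b – e – co.

e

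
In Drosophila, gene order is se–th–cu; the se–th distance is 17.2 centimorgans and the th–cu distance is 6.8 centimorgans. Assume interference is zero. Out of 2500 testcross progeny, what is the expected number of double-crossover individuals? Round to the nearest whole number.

Map distances give recombination frequencies of 0.172 and 0.068 for the two intervals.
With no interference, expected double-crossover frequency = 0.172 × 0.068 = 0.01170.
Expected number = 0.01170 × 2500 = 29.24 ≈ 29.

29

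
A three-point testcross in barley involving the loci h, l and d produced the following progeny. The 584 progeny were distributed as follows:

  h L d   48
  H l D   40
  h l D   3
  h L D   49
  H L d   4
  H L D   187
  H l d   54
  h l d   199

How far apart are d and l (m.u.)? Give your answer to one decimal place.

16.3 m.u.

The two most frequent reciprocal classes, H L D and h l d, are the parental types, so the F1 was H L D / h l d.
The two rarest classes, H L d and h l D, are the double crossovers. Comparing them with the parentals, only the d allele has switched, so d is the middle locus and the order is h – d – l.
Crossovers in the d–l interval produce the single-crossover classes H l D and h L d (40 + 48 = 88) plus the double crossovers (7).
RF(d–l) = (88 + 7) / 584 = 95/584 = 0.1627 → 16.3 m.u.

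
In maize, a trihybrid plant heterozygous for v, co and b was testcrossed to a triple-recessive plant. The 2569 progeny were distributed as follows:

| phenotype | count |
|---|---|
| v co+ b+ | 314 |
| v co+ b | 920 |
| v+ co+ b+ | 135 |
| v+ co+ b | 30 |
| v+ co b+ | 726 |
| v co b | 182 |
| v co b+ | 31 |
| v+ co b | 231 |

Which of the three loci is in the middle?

v

The two most frequent reciprocal classes, v co+ b and v+ co b+, are the parental types, so the F1 was v co+ b / v+ co b+.
The two rarest classes, v+ co+ b and v co b+, are the double crossovers. Comparing them with the parentals, only the v allele has switched, so v is the middle locus and the order is b – v – co.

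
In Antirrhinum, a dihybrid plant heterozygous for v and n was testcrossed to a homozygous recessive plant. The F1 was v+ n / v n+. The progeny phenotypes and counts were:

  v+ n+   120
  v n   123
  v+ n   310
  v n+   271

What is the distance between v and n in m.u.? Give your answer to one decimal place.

29.5 m.u.

The recombinant classes are v+ n+ and v n: 120 + 123 = 243.
Recombination frequency = 243/824 = 0.2949 ≈ 29.5%, i.e. 29.5 m.u.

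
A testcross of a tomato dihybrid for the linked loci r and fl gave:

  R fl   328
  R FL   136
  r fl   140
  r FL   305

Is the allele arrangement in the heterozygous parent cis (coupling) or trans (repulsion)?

trans

The two most frequent classes are R fl (328) and r FL (305); these are the parental (non-recombinant) types.
So the F1 carried R fl on one chromosome and r FL on the other — the recessive alleles are on opposite chromosomes (trans / repulsion).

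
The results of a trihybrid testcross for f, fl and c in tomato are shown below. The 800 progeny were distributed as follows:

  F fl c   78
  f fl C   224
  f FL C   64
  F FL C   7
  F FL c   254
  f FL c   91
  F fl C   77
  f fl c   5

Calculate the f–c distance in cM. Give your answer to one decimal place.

22.5 cM

The two most frequent reciprocal classes, F FL c and f fl C, are the parental types, so the F1 was F FL c / f fl C.
The two rarest classes, F FL C and f fl c, are the double crossovers. Comparing them with the parentals, only the c allele has switched, so c is the middle locus and the order is fl – c – f.
Crossovers in the c–f interval produce the single-crossover classes f FL c and F fl C (91 + 77 = 168) plus the double crossovers (12).
RF(c–f) = (168 + 12) / 800 = 180/800 = 0.2250 → 22.5 cM.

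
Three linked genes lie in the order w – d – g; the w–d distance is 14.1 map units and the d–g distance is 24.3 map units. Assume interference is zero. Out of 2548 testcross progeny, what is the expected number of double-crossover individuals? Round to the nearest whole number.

87

Map distances give recombination frequencies of 0.141 and 0.243 for the two intervals.
With no interference, expected double-crossover frequency = 0.141 × 0.243 = 0.03426.
Expected number = 0.03426 × 2548 = 87.30 ≈ 87.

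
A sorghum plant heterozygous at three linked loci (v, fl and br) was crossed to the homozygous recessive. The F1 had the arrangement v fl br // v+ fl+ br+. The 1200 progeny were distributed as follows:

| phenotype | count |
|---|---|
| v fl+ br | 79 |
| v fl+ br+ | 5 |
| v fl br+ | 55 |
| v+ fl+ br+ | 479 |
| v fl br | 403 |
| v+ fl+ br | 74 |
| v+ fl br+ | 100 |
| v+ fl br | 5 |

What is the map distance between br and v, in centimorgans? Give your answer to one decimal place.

The two rarest classes, v+ fl br and v fl+ br+, are the double crossovers. Comparing them with the parentals, only the v allele has switched, so v is the middle locus and the order is fl – v – br.
Crossovers in the v–br interval produce the single-crossover classes v fl br+ and v+ fl+ br (55 + 74 = 129) plus the double crossovers (10).
RF(v–br) = (129 + 10) / 1200 = 139/1200 = 0.1158 → 11.6 centimorgans.

11.6 centimorgans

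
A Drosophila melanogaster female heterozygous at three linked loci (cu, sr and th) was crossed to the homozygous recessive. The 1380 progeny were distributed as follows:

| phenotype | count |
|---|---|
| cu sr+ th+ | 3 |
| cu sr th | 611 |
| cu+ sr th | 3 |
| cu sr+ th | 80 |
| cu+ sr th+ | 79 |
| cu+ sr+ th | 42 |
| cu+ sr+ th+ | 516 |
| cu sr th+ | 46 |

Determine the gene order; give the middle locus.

cu

The two most frequent reciprocal classes, cu sr th and cu+ sr+ th+, are the parental types, so the F1 was cu sr th / cu+ sr+ th+.
The two rarest classes, cu+ sr th and cu sr+ th+, are the double crossovers. Comparing them with the parentals, only the cu allele has switched, so cu is the middle locus and the order is th – cu – sr.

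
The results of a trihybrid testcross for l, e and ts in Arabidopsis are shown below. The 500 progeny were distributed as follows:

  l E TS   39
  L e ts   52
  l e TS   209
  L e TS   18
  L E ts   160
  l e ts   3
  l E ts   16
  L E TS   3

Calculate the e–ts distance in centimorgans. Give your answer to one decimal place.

The two most frequent reciprocal classes, L E ts and l e TS, are the parental types, so the F1 was L E ts / l e TS.
The two rarest classes, L E TS and l e ts, are the double crossovers. Comparing them with the parentals, only the ts allele has switched, so ts is the middle locus and the order is e – ts – l.
Crossovers in the e–ts interval produce the single-crossover classes L e ts and l E TS (52 + 39 = 91) plus the double crossovers (6).
RF(e–ts) = (91 + 6) / 500 = 97/500 = 0.1940 → 19.4 centimorgans.

19.4 centimorgans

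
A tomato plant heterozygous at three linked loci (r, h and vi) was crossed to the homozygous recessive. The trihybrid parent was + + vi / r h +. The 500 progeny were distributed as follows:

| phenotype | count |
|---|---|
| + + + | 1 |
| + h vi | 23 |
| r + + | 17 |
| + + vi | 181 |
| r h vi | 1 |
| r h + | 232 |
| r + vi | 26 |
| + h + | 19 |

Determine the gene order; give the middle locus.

The two rarest classes, + + + and r h vi, are the double crossovers. Comparing them with the parentals, only the vi allele has switched, so vi is the middle locus and the order is h – vi – r.

vi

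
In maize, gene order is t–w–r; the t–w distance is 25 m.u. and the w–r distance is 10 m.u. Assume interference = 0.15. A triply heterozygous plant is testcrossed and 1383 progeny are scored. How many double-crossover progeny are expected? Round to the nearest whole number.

29

Map distances give recombination frequencies of 0.250 and 0.100 for the two intervals.
With interference 0.15 (so coincidence = 0.85), expected double-crossover frequency = 0.250 × 0.100 × 0.85 = 0.02125.
Expected number = 0.02125 × 1383 = 29.39 ≈ 29.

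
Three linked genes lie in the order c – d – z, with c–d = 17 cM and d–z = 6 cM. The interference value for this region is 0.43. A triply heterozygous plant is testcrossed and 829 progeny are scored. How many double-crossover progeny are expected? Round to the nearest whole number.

5

Map distances give recombination frequencies of 0.170 and 0.060 for the two intervals.
With interference 0.43 (so coincidence = 0.57), expected double-crossover frequency = 0.170 × 0.060 × 0.57 = 0.00581.
Expected number = 0.00581 × 829 = 4.82 ≈ 5.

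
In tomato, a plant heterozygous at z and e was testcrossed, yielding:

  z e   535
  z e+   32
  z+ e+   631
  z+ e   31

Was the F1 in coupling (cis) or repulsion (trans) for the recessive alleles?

The two most frequent classes are z+ e+ (631) and z e (535); these are the parental (non-recombinant) types.
So the F1 carried z+ e+ on one chromosome and z e on the other — the recessive alleles are on the same chromosome (cis / coupling).

cis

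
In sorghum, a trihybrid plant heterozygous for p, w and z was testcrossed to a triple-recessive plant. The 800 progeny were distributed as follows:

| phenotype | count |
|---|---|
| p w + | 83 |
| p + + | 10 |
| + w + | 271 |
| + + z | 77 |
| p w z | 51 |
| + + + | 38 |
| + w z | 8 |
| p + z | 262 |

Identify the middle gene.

z

The two most frequent reciprocal classes, + w + and p + z, are the parental types, so the F1 was + w + / p + z.
The two rarest classes, + w z and p + +, are the double crossovers. Comparing them with the parentals, only the z allele has switched, so z is the middle locus and the order is w – z – p.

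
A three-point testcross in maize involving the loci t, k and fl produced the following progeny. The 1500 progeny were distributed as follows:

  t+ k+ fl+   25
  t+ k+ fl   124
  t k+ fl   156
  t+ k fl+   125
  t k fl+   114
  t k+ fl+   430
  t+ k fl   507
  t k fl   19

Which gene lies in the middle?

t

The two most frequent reciprocal classes, t+ k fl and t k+ fl+, are the parental types, so the F1 was t+ k fl / t k+ fl+.
The two rarest classes, t k fl and t+ k+ fl+, are the double crossovers. Comparing them with the parentals, only the t allele has switched, so t is the middle locus and the order is k – t – fl.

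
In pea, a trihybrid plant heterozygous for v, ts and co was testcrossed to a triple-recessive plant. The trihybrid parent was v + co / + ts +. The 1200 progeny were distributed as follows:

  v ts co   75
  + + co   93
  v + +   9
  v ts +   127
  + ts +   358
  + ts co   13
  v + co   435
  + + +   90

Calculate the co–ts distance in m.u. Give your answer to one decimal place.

The two rarest classes, v + + and + ts co, are the double crossovers. Comparing them with the parentals, only the co allele has switched, so co is the middle locus and the order is ts – co – v.
Crossovers in the ts–co interval produce the single-crossover classes v ts co and + + + (75 + 90 = 165) plus the double crossovers (22).
RF(ts–co) = (165 + 22) / 1200 = 187/1200 = 0.1558 → 15.6 m.u.

15.6 m.u.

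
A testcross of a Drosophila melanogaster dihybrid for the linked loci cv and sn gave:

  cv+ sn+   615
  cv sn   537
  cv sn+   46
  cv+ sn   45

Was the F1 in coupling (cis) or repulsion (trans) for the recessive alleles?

The two most frequent classes are cv+ sn+ (615) and cv sn (537); these are the parental (non-recombinant) types.
So the F1 carried cv+ sn+ on one chromosome and cv sn on the other — the recessive alleles are on the same chromosome (cis / coupling).

cis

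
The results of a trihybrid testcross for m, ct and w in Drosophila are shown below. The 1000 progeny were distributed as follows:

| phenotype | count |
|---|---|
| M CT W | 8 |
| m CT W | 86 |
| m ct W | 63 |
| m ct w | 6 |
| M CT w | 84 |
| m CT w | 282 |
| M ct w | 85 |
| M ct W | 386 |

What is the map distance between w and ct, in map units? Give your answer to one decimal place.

18.5 map units

The two most frequent reciprocal classes, M ct W and m CT w, are the parental types, so the F1 was M ct W / m CT w.
The two rarest classes, M CT W and m ct w, are the double crossovers. Comparing them with the parentals, only the ct allele has switched, so ct is the middle locus and the order is w – ct – m.
Crossovers in the w–ct interval produce the single-crossover classes M ct w and m CT W (85 + 86 = 171) plus the double crossovers (14).
RF(w–ct) = (171 + 14) / 1000 = 185/1000 = 0.1850 → 18.5 map units.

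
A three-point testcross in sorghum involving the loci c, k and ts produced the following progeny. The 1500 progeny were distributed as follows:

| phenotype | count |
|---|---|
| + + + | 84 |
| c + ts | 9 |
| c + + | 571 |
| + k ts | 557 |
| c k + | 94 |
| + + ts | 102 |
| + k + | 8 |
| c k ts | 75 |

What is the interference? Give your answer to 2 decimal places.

0.32

The two most frequent reciprocal classes, c + + and + k ts, are the parental types, so the F1 was c + + / + k ts.
The two rarest classes, c + ts and + k +, are the double crossovers. Comparing them with the parentals, only the ts allele has switched, so ts is the middle locus and the order is c – ts – k.
c–ts: (159 + 17)/1500 = 0.1173; ts–k: (196 + 17)/1500 = 0.1420.
Expected DCO frequency = 0.1173 × 0.1420 ≈ 0.01666; observed = 17/1500 ≈ 0.01133.
Coefficient of coincidence = 0.01133/0.01666 ≈ 0.68; interference = 1 − 0.68 = 0.32.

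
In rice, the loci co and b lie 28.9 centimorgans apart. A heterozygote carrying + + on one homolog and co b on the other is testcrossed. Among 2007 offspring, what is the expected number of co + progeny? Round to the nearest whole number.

A map distance of 28.9 centimorgans corresponds to a recombination frequency of 0.289.
The F1 is + + / co b, so co + is a recombinant gamete class with expected frequency r/2 = 0.289/2 = 0.1445.
Expected number = 0.1445 × 2007 = 290.01 ≈ 290.

290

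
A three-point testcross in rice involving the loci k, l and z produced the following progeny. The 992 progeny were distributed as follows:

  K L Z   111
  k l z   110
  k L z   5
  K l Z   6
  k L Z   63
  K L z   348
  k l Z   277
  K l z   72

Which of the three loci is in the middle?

The two most frequent reciprocal classes, k l Z and K L z, are the parental types, so the F1 was k l Z / K L z.
The two rarest classes, K l Z and k L z, are the double crossovers. Comparing them with the parentals, only the k allele has switched, so k is the middle locus and the order is z – k – l.

k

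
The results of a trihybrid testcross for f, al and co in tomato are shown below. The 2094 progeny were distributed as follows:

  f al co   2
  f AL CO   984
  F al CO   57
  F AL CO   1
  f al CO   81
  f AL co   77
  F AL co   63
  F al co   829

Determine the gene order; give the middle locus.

f

The two most frequent reciprocal classes, F al co and f AL CO, are the parental types, so the F1 was F al co / f AL CO.
The two rarest classes, f al co and F AL CO, are the double crossovers. Comparing them with the parentals, only the f allele has switched, so f is the middle locus and the order is al – f – co.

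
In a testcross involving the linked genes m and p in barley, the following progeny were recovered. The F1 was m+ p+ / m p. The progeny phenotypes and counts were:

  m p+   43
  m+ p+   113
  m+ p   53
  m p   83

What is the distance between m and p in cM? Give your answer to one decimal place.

32.9 cM

The recombinant classes are m+ p and m p+: 53 + 43 = 96.
Recombination frequency = 96/292 = 0.3288 ≈ 32.9%, i.e. 32.9 cM.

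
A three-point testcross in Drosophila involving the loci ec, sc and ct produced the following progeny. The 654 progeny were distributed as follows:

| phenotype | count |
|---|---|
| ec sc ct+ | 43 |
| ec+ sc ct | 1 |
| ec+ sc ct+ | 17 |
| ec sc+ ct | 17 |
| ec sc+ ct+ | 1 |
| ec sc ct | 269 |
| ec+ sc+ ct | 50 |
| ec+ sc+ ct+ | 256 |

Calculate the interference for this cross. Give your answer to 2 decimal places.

The two most frequent reciprocal classes, ec sc ct and ec+ sc+ ct+, are the parental types, so the F1 was ec sc ct / ec+ sc+ ct+.
The two rarest classes, ec+ sc ct and ec sc+ ct+, are the double crossovers. Comparing them with the parentals, only the ec allele has switched, so ec is the middle locus and the order is sc – ec – ct.
sc–ec: (34 + 2)/654 = 0.0550; ec–ct: (93 + 2)/654 = 0.1453.
Expected DCO frequency = 0.0550 × 0.1453 ≈ 0.00799; observed = 2/654 ≈ 0.00306.
Coefficient of coincidence = 0.00306/0.00799 ≈ 0.38; interference = 1 − 0.38 = 0.62.

0.62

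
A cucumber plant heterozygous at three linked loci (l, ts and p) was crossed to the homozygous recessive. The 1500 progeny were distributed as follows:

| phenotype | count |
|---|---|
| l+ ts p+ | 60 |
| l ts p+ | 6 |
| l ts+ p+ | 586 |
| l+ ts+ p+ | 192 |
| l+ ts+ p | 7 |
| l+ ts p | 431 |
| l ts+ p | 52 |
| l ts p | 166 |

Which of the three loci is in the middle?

The two most frequent reciprocal classes, l ts+ p+ and l+ ts p, are the parental types, so the F1 was l ts+ p+ / l+ ts p.
The two rarest classes, l ts p+ and l+ ts+ p, are the double crossovers. Comparing them with the parentals, only the ts allele has switched, so ts is the middle locus and the order is l – ts – p.

ts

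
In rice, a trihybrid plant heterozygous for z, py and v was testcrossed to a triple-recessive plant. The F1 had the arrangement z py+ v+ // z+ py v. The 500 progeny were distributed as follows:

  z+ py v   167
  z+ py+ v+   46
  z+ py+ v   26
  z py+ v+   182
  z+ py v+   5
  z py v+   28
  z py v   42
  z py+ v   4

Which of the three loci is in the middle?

The two rarest classes, z py+ v and z+ py v+, are the double crossovers. Comparing them with the parentals, only the v allele has switched, so v is the middle locus and the order is z – v – py.

v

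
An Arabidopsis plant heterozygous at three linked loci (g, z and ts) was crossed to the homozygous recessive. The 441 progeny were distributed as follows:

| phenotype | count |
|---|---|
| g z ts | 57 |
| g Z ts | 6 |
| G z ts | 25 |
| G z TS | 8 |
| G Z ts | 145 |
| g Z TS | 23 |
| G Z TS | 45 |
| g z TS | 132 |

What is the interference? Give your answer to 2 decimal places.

The two most frequent reciprocal classes, g z TS and G Z ts, are the parental types, so the F1 was g z TS / G Z ts.
The two rarest classes, G z TS and g Z ts, are the double crossovers. Comparing them with the parentals, only the g allele has switched, so g is the middle locus and the order is ts – g – z.
ts–g: (102 + 14)/441 = 0.2630; g–z: (48 + 14)/441 = 0.1406.
Expected DCO frequency = 0.2630 × 0.1406 ≈ 0.03698; observed = 14/441 ≈ 0.03175.
Coefficient of coincidence = 0.03175/0.03698 ≈ 0.86; interference = 1 − 0.86 = 0.14.

0.14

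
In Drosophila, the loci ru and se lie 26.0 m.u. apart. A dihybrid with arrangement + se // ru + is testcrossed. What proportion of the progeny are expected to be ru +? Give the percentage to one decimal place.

37.0%

A map distance of 26.0 m.u. corresponds to a recombination frequency of 0.260.
The F1 is + se / ru +, so ru + is a parental gamete class with expected frequency (1 − r)/2 = 0.740/2 = 0.3700.
That is 0.3700 = 37.0% of the progeny.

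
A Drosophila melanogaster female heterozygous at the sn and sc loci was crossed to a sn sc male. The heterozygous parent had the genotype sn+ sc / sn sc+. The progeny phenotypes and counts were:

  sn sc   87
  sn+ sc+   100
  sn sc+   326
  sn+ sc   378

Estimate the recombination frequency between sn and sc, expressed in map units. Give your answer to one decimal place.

The recombinant classes are sn+ sc+ and sn sc: 100 + 87 = 187.
Recombination frequency = 187/891 = 0.2099 ≈ 21.0%, i.e. 21.0 map units.

21.0 map units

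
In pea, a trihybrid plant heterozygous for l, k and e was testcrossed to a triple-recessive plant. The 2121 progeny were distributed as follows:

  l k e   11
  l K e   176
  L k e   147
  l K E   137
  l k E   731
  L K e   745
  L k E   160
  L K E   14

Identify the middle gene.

e

The two most frequent reciprocal classes, l k E and L K e, are the parental types, so the F1 was l k E / L K e.
The two rarest classes, l k e and L K E, are the double crossovers. Comparing them with the parentals, only the e allele has switched, so e is the middle locus and the order is l – e – k.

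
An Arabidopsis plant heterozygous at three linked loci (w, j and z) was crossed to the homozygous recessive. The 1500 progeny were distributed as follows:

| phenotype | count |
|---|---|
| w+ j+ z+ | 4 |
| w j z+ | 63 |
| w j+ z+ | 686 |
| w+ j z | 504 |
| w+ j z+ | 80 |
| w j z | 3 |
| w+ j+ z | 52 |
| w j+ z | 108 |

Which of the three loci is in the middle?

w

The two most frequent reciprocal classes, w+ j z and w j+ z+, are the parental types, so the F1 was w+ j z / w j+ z+.
The two rarest classes, w j z and w+ j+ z+, are the double crossovers. Comparing them with the parentals, only the w allele has switched, so w is the middle locus and the order is z – w – j.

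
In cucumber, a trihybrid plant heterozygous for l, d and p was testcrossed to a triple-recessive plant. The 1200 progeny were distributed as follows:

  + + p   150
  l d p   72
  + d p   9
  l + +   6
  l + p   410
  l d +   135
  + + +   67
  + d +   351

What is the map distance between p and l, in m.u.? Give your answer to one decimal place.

25.0 m.u.

The two most frequent reciprocal classes, + d + and l + p, are the parental types, so the F1 was + d + / l + p.
The two rarest classes, + d p and l + +, are the double crossovers. Comparing them with the parentals, only the p allele has switched, so p is the middle locus and the order is l – p – d.
Crossovers in the l–p interval produce the single-crossover classes l d + and + + p (135 + 150 = 285) plus the double crossovers (15).
RF(l–p) = (285 + 15) / 1200 = 300/1200 = 0.2500 → 25.0 m.u.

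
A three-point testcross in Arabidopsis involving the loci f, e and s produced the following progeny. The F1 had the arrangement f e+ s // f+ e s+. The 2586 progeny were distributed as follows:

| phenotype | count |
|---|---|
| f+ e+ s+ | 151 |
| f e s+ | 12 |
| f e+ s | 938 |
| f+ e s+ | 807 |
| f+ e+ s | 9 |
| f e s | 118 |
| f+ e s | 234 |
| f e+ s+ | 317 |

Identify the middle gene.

f

The two rarest classes, f+ e+ s and f e s+, are the double crossovers. Comparing them with the parentals, only the f allele has switched, so f is the middle locus and the order is e – f – s.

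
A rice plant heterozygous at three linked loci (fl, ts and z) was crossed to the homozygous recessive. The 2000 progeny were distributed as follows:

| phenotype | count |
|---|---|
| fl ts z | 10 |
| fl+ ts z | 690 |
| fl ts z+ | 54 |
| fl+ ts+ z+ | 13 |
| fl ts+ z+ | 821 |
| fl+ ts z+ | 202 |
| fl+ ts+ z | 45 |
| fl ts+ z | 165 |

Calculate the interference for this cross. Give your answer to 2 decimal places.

The two most frequent reciprocal classes, fl ts+ z+ and fl+ ts z, are the parental types, so the F1 was fl ts+ z+ / fl+ ts z.
The two rarest classes, fl+ ts+ z+ and fl ts z, are the double crossovers. Comparing them with the parentals, only the fl allele has switched, so fl is the middle locus and the order is z – fl – ts.
z–fl: (367 + 23)/2000 = 0.1950; fl–ts: (99 + 23)/2000 = 0.0610.
Expected DCO frequency = 0.1950 × 0.0610 ≈ 0.01189; observed = 23/2000 ≈ 0.01150.
Coefficient of coincidence = 0.01150/0.01189 ≈ 0.97; interference = 1 − 0.97 = 0.03.

0.03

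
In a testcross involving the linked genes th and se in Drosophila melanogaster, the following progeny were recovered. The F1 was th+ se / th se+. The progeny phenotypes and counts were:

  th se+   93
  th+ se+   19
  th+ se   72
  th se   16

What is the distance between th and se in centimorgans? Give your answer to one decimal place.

17.5 centimorgans

The recombinant classes are th+ se+ and th se: 19 + 16 = 35.
Recombination frequency = 35/200 = 0.1750 ≈ 17.5%, i.e. 17.5 centimorgans.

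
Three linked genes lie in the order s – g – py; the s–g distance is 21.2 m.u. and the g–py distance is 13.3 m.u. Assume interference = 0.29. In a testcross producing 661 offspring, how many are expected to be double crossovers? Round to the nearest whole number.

Map distances give recombination frequencies of 0.212 and 0.133 for the two intervals.
With interference 0.29 (so coincidence = 0.71), expected double-crossover frequency = 0.212 × 0.133 × 0.71 = 0.02002.
Expected number = 0.02002 × 661 = 13.23 ≈ 13.

13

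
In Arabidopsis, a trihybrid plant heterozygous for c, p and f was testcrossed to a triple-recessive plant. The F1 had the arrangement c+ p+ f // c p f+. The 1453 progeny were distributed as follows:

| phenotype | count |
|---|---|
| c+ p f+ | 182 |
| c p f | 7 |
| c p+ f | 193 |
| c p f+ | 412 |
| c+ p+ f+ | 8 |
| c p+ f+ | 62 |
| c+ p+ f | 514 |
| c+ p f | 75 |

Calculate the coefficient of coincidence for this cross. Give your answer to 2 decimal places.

The two rarest classes, c+ p+ f+ and c p f, are the double crossovers. Comparing them with the parentals, only the f allele has switched, so f is the middle locus and the order is p – f – c.
p–f: (137 + 15)/1453 = 0.1046; f–c: (375 + 15)/1453 = 0.2684.
Expected DCO frequency = 0.1046 × 0.2684 ≈ 0.02807; observed = 15/1453 ≈ 0.01032.
Coefficient of coincidence = 0.01032/0.02807 ≈ 0.37.

0.37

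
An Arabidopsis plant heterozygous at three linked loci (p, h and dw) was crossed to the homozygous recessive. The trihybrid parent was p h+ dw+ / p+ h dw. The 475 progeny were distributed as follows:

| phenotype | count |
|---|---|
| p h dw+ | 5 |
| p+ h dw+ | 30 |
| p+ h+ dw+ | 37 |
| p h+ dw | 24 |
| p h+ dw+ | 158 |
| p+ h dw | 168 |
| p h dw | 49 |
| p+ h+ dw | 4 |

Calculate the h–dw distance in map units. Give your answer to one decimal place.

The two rarest classes, p h dw+ and p+ h+ dw, are the double crossovers. Comparing them with the parentals, only the h allele has switched, so h is the middle locus and the order is dw – h – p.
Crossovers in the dw–h interval produce the single-crossover classes p h+ dw and p+ h dw+ (24 + 30 = 54) plus the double crossovers (9).
RF(dw–h) = (54 + 9) / 475 = 63/475 = 0.1326 → 13.3 map units.

13.3 map units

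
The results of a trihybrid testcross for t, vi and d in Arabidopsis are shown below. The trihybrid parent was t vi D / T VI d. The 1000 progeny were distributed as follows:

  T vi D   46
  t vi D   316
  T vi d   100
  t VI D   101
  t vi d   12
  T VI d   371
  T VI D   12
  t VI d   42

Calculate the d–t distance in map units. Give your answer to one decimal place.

11.2 map units

The two rarest classes, t vi d and T VI D, are the double crossovers. Comparing them with the parentals, only the d allele has switched, so d is the middle locus and the order is vi – d – t.
Crossovers in the d–t interval produce the single-crossover classes T vi D and t VI d (46 + 42 = 88) plus the double crossovers (24).
RF(d–t) = (88 + 24) / 1000 = 112/1000 = 0.1120 → 11.2 map units.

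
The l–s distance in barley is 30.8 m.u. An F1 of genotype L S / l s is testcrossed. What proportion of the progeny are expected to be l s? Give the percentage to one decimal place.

A map distance of 30.8 m.u. corresponds to a recombination frequency of 0.308.
The F1 is L S / l s, so l s is a parental gamete class with expected frequency (1 − r)/2 = 0.692/2 = 0.3460.
That is 0.3460 = 34.6% of the progeny.

34.6%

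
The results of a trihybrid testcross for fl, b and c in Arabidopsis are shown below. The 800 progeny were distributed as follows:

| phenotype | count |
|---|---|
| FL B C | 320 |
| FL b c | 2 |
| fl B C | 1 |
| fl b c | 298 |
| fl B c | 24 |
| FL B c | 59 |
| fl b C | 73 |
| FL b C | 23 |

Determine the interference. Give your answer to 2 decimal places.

The two most frequent reciprocal classes, FL B C and fl b c, are the parental types, so the F1 was FL B C / fl b c.
The two rarest classes, fl B C and FL b c, are the double crossovers. Comparing them with the parentals, only the fl allele has switched, so fl is the middle locus and the order is c – fl – b.
c–fl: (132 + 3)/800 = 0.1688; fl–b: (47 + 3)/800 = 0.0625.
Expected DCO frequency = 0.1688 × 0.0625 ≈ 0.01055; observed = 3/800 ≈ 0.00375.
Coefficient of coincidence = 0.00375/0.01055 ≈ 0.36; interference = 1 − 0.36 = 0.64.

0.64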